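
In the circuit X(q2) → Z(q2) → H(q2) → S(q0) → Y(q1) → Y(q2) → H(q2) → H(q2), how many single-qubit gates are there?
8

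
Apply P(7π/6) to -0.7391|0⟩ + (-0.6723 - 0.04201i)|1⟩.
-0.7391|0⟩ + (0.5612 + 0.3725i)|1⟩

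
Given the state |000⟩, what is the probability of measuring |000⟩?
1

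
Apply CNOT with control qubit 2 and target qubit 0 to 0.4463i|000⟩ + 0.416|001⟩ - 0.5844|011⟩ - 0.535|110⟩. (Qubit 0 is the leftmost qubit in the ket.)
0.4463i|000⟩ + 0.416|101⟩ - 0.535|110⟩ - 0.5844|111⟩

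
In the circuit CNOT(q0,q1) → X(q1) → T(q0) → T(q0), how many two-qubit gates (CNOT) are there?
1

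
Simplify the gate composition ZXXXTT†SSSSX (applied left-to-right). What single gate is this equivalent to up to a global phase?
Z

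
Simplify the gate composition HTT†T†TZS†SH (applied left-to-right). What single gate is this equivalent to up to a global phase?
X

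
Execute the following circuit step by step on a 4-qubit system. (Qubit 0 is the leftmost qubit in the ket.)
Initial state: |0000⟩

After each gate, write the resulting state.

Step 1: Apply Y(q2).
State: i|0010⟩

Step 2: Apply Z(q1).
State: i|0010⟩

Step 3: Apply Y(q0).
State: -|1010⟩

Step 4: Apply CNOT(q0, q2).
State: -|1000⟩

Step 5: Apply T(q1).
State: -|1000⟩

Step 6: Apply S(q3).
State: -|1000⟩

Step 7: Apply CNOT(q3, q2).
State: -|1000⟩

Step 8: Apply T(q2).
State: -|1000⟩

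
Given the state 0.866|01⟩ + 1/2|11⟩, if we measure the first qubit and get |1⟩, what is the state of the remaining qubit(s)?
|1⟩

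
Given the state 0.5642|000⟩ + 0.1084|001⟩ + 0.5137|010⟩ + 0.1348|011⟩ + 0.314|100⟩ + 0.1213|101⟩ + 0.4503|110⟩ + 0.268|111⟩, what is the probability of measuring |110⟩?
0.2028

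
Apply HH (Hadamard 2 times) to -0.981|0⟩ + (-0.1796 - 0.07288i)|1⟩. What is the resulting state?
-0.981|0⟩ + (-0.1796 - 0.07288i)|1⟩

H² = I, so an even number of Hadamards cancels: H^2 = I and the state is unchanged.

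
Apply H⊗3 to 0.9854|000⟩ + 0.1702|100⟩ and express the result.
0.4086|000⟩ + 0.4086|001⟩ + 0.4086|010⟩ + 0.4086|011⟩ + 0.2882|100⟩ + 0.2882|101⟩ + 0.2882|110⟩ + 0.2882|111⟩

H⊗3 gives amp(|y⟩) = (1/2√2) Σ_x (−1)^(x·y) amp(|x⟩), where x·y is the number of positions in which both x and y have a 1.
|000⟩: (0.9854 + 0.1702)/(2√2) = 0.4086
|001⟩: (0.9854 + 0.1702)/(2√2) = 0.4086
|010⟩: (0.9854 + 0.1702)/(2√2) = 0.4086
|011⟩: (0.9854 + 0.1702)/(2√2) = 0.4086
|100⟩: (0.9854 - 0.1702)/(2√2) = 0.2882
|101⟩: (0.9854 - 0.1702)/(2√2) = 0.2882
|110⟩: (0.9854 - 0.1702)/(2√2) = 0.2882
|111⟩: (0.9854 - 0.1702)/(2√2) = 0.2882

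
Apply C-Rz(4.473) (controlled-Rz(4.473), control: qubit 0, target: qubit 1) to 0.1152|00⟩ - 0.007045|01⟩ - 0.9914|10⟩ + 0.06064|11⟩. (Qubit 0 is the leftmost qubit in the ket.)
0.1152|00⟩ - 0.007045|01⟩ + (0.6123 + 0.7797i)|10⟩ + (-0.03745 + 0.04769i)|11⟩

C-Rz(4.473) leaves the control-|0⟩ kets |00⟩, |01⟩ unchanged and applies Rz(4.473) to qubit 1 on the control-|1⟩ pair (|10⟩, |11⟩).
Rz(4.473) = [[e^(−iθ/2), 0], [0, e^(iθ/2)]] with e^(±iθ/2) = cos(θ/2) ± i·sin(θ/2); θ = 4.473, cos(θ/2) ≈ -0.617613, sin(θ/2) ≈ 0.786482.
With a = amp(|10⟩) = -0.9914 and b = amp(|11⟩) = 0.06064:
new amp(|10⟩) = (-0.617613 - 0.786482i)·a = (0.6123 + 0.7797i)
new amp(|11⟩) = (-0.617613 + 0.786482i)·b = (-0.03745 + 0.04769i)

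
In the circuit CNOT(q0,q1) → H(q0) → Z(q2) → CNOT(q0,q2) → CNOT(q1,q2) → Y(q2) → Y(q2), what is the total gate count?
7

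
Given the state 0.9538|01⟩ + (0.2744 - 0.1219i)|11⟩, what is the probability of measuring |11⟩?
0.09015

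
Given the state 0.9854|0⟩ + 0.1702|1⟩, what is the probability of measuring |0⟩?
0.971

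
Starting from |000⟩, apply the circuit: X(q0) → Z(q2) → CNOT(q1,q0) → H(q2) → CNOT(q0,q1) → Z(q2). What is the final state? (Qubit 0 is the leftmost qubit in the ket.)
1/√2|110⟩ - 1/√2|111⟩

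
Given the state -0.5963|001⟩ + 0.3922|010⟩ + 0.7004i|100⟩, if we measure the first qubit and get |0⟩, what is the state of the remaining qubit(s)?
-0.8355|01⟩ + 0.5495|10⟩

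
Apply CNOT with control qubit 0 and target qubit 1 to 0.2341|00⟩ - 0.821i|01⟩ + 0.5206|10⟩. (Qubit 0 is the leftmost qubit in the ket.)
0.2341|00⟩ - 0.821i|01⟩ + 0.5206|11⟩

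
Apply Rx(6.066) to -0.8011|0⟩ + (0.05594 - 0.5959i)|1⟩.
(0.7318 - 0.006063i)|0⟩ + (-0.05561 + 0.6792i)|1⟩

Rx(6.066) = [[cos(θ/2), −i·sin(θ/2)], [−i·sin(θ/2), cos(θ/2)]]; θ = 6.066, cos(θ/2) ≈ -0.99411, sin(θ/2) ≈ 0.108379.
With a = amp(|0⟩) = -0.8011 and b = amp(|1⟩) = (0.05594 - 0.5959i):
new amp(|0⟩) = (-0.99411)·a + (-0.108379i)·b = (0.7318 - 0.006063i)
new amp(|1⟩) = (-0.108379i)·a + (-0.99411)·b = (-0.05561 + 0.6792i)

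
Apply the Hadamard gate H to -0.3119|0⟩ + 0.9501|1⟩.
0.4513|0⟩ - 0.8924|1⟩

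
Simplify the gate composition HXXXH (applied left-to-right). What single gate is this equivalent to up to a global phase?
Z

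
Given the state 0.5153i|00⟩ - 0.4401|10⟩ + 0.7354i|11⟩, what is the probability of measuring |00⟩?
0.2655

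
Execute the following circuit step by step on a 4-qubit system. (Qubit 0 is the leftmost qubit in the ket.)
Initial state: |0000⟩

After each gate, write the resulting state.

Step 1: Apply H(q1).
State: 1/√2|0000⟩ + 1/√2|0100⟩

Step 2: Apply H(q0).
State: 1/2|0000⟩ + 1/2|0100⟩ + 1/2|1000⟩ + 1/2|1100⟩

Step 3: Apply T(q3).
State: 1/2|0000⟩ + 1/2|0100⟩ + 1/2|1000⟩ + 1/2|1100⟩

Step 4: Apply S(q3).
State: 1/2|0000⟩ + 1/2|0100⟩ + 1/2|1000⟩ + 1/2|1100⟩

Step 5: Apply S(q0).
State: 1/2|0000⟩ + 1/2|0100⟩ + (1/2)i|1000⟩ + (1/2)i|1100⟩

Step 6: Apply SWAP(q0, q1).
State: 1/2|0000⟩ + (1/2)i|0100⟩ + 1/2|1000⟩ + (1/2)i|1100⟩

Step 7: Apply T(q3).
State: 1/2|0000⟩ + (1/2)i|0100⟩ + 1/2|1000⟩ + (1/2)i|1100⟩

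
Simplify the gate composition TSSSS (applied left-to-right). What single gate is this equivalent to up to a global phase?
T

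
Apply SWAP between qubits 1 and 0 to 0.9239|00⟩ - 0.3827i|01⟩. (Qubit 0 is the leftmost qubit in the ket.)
0.9239|00⟩ - 0.3827i|10⟩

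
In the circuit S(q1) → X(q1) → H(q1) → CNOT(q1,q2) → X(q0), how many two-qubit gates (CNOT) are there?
1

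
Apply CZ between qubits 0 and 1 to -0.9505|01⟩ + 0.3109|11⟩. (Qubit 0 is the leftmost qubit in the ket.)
-0.9505|01⟩ - 0.3109|11⟩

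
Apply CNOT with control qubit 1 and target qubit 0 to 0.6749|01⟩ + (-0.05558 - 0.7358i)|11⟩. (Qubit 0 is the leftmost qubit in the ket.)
(-0.05558 - 0.7358i)|01⟩ + 0.6749|11⟩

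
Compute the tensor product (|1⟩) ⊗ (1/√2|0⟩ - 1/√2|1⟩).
1/√2|10⟩ - 1/√2|11⟩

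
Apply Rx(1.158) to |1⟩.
-0.5472i|0⟩ + 0.837|1⟩

Rx(1.158) = [[cos(θ/2), −i·sin(θ/2)], [−i·sin(θ/2), cos(θ/2)]]; θ = 1.158, cos(θ/2) ≈ 0.83701, sin(θ/2) ≈ 0.547187.
With a = amp(|0⟩) = 0 and b = amp(|1⟩) = 1:
new amp(|0⟩) = (0.83701)·a + (-0.547187i)·b = -0.5472i
new amp(|1⟩) = (-0.547187i)·a + (0.83701)·b = 0.837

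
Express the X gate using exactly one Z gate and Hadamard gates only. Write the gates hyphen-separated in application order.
H-Z-H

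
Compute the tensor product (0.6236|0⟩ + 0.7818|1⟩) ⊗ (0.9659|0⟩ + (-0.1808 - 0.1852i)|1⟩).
0.6023|00⟩ + (-0.1127 - 0.1155i)|01⟩ + 0.7551|10⟩ + (-0.1413 - 0.1448i)|11⟩

amp(|b₁b₂…⟩) = product of the factor amplitudes for bits b₁, b₂, …; only kets whose every factor amplitude is nonzero survive.
|00⟩: (0.6236)(0.9659) = 0.6023
|01⟩: (0.6236)(-0.1808 - 0.1852i) = (-0.1127 - 0.1155i)
|10⟩: (0.7818)(0.9659) = 0.7551
|11⟩: (0.7818)(-0.1808 - 0.1852i) = (-0.1413 - 0.1448i)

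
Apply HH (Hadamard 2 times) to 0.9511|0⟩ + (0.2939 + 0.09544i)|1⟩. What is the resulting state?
0.9511|0⟩ + (0.2939 + 0.09544i)|1⟩

H² = I, so an even number of Hadamards cancels: H^2 = I and the state is unchanged.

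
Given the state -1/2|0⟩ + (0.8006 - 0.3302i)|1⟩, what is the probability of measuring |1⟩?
0.75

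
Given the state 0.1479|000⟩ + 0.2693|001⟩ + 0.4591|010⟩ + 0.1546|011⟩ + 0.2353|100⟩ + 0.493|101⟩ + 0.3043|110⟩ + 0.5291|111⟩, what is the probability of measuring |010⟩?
0.2108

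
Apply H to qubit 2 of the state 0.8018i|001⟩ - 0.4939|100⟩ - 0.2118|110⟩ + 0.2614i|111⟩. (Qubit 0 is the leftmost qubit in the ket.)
0.567i|000⟩ - 0.567i|001⟩ - 0.3492|100⟩ - 0.3492|101⟩ + (-0.1498 + 0.1848i)|110⟩ + (-0.1498 - 0.1848i)|111⟩

H on qubit 2 mixes each pair of kets that differ only in qubit 2: amplitudes (a, b) of (|…0…⟩, |…1…⟩) become ((a + b)/√2, (a − b)/√2). Kets absent from the input have amplitude 0.
(|000⟩, |001⟩): (a, b) = (0, 0.8018i) → (0.567i, -0.567i)
(|100⟩, |101⟩): (a, b) = (-0.4939, 0) → (-0.3492, -0.3492)
(|110⟩, |111⟩): (a, b) = (-0.2118, 0.2614i) → ((-0.1498 + 0.1848i), (-0.1498 - 0.1848i))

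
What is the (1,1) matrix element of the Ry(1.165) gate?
0.8351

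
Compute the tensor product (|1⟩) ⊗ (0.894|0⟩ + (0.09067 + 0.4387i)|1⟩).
0.894|10⟩ + (0.09067 + 0.4387i)|11⟩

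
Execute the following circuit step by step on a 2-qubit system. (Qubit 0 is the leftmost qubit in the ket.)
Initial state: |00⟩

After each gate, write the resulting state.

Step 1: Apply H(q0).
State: 1/√2|00⟩ + 1/√2|10⟩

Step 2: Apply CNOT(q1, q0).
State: 1/√2|00⟩ + 1/√2|10⟩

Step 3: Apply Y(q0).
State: -(1/√2)i|00⟩ + (1/√2)i|10⟩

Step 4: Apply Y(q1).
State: 1/√2|01⟩ - 1/√2|11⟩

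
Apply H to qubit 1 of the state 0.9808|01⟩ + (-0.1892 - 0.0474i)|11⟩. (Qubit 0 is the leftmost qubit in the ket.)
0.6935|00⟩ - 0.6935|01⟩ + (-0.1338 - 0.03352i)|10⟩ + (0.1338 + 0.03352i)|11⟩

H on qubit 1 mixes each pair of kets that differ only in qubit 1: amplitudes (a, b) of (|…0…⟩, |…1…⟩) become ((a + b)/√2, (a − b)/√2). Kets absent from the input have amplitude 0.
(|00⟩, |01⟩): (a, b) = (0, 0.9808) → (0.6935, -0.6935)
(|10⟩, |11⟩): (a, b) = (0, (-0.1892 - 0.0474i)) → ((-0.1338 - 0.03352i), (0.1338 + 0.03352i))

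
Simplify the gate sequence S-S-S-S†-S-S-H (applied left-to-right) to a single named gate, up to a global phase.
H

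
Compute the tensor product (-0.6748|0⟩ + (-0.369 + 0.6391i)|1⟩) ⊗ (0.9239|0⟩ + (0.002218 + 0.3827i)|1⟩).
-0.6234|00⟩ + (-0.001497 - 0.2582i)|01⟩ + (-0.3409 + 0.5905i)|10⟩ + (-0.2454 - 0.1398i)|11⟩

amp(|b₁b₂…⟩) = product of the factor amplitudes for bits b₁, b₂, …; only kets whose every factor amplitude is nonzero survive.
|00⟩: (-0.6748)(0.9239) = -0.6234
|01⟩: (-0.6748)(0.002218 + 0.3827i) = (-0.001497 - 0.2582i)
|10⟩: (-0.369 + 0.6391i)(0.9239) = (-0.3409 + 0.5905i)
|11⟩: (-0.369 + 0.6391i)(0.002218 + 0.3827i) = (-0.2454 - 0.1398i)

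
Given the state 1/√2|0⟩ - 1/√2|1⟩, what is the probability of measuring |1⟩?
1/2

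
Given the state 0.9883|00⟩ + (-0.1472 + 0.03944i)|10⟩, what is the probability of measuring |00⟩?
0.9767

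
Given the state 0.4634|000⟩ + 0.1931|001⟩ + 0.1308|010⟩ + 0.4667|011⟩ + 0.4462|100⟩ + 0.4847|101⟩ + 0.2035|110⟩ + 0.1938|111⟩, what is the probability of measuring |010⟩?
0.01711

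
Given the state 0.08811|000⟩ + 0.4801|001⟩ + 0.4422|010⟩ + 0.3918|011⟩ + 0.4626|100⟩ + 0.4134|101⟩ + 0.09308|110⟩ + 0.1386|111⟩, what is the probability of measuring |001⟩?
0.2305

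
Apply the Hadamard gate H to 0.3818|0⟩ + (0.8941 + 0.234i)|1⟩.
(0.9022 + 0.1655i)|0⟩ + (-0.3623 - 0.1655i)|1⟩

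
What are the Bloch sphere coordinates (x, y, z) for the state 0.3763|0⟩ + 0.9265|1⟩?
(0.6973, 0, -0.7168)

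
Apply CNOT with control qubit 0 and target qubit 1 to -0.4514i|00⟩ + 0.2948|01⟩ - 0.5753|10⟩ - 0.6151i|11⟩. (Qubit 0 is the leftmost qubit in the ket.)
-0.4514i|00⟩ + 0.2948|01⟩ - 0.6151i|10⟩ - 0.5753|11⟩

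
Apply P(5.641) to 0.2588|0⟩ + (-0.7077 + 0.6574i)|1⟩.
0.2588|0⟩ + (-0.173 + 0.9503i)|1⟩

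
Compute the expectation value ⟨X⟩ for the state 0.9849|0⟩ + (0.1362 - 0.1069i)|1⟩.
0.2683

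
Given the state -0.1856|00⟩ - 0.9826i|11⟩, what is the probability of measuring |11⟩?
0.9655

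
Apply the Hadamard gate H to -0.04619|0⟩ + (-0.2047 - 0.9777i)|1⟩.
(-0.1774 - 0.6913i)|0⟩ + (0.1121 + 0.6913i)|1⟩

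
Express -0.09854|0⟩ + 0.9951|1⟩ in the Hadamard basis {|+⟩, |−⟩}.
0.634|+⟩ - 0.7733|−⟩

With |ψ⟩ = α|0⟩ + β|1⟩, the Hadamard-basis coefficients are ⟨+|ψ⟩ = (α + β)/√2 and ⟨−|ψ⟩ = (α − β)/√2.
Here α = -0.09854, β = 0.9951: (α + β)/√2 = 0.634, (α − β)/√2 = -0.7733.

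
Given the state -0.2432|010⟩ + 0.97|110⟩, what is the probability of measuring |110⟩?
0.9409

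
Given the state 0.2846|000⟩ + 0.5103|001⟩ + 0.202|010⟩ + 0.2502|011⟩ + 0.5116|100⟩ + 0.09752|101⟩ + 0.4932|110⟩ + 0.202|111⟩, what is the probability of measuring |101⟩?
0.00951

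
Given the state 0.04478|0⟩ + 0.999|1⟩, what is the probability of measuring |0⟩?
0.002005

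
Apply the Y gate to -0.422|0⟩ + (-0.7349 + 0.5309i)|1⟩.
(0.5309 + 0.7349i)|0⟩ - 0.422i|1⟩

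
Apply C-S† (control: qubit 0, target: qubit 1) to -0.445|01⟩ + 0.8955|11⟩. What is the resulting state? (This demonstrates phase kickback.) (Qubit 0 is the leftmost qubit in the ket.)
-0.445|01⟩ - 0.8955i|11⟩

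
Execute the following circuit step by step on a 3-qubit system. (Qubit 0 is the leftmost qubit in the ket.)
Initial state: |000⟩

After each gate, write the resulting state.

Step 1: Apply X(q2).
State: |001⟩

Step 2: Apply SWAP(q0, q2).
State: |100⟩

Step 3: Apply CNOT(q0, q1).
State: |110⟩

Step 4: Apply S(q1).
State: i|110⟩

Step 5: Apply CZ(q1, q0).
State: -i|110⟩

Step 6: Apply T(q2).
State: -i|110⟩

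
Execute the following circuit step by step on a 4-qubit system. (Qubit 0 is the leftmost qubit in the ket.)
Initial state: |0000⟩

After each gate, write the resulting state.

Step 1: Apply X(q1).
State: |0100⟩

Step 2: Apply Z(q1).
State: -|0100⟩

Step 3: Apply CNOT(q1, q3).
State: -|0101⟩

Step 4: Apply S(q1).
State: -i|0101⟩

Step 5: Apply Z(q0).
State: -i|0101⟩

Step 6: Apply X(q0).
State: -i|1101⟩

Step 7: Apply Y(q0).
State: -|0101⟩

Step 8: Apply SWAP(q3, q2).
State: -|0110⟩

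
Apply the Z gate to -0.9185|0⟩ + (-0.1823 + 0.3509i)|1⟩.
-0.9185|0⟩ + (0.1823 - 0.3509i)|1⟩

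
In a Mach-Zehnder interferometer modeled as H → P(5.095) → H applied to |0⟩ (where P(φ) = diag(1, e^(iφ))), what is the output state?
(0.6867 - 0.4638i)|0⟩ + (0.3133 + 0.4638i)|1⟩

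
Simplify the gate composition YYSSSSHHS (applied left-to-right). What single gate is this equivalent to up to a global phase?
S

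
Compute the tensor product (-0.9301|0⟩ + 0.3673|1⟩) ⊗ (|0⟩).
-0.9301|00⟩ + 0.3673|10⟩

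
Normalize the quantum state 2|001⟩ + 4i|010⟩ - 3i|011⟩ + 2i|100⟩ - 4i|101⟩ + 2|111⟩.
0.2747|001⟩ + 0.5494i|010⟩ - 0.4121i|011⟩ + 0.2747i|100⟩ - 0.5494i|101⟩ + 0.2747|111⟩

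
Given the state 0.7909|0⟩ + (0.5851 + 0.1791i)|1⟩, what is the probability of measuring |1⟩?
0.3744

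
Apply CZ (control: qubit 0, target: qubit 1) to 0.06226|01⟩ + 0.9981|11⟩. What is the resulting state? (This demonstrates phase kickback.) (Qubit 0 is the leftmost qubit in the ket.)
0.06226|01⟩ - 0.9981|11⟩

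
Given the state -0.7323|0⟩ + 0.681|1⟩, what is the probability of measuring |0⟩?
0.5363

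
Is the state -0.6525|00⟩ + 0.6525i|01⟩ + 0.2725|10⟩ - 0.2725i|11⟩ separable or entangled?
Separable

Writing the state as a|00⟩ + b|01⟩ + c|10⟩ + d|11⟩, it is a product state iff ad − bc = 0.
Here (a, b, c, d) = (-0.6525, 0.6525i, 0.2725, -0.2725i): ad − bc = (-0.6525)(-0.2725i) − (0.6525i)(0.2725) = 0, so the state is separable.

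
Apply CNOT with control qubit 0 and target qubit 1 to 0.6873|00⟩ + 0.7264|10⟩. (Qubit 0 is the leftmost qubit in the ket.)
0.6873|00⟩ + 0.7264|11⟩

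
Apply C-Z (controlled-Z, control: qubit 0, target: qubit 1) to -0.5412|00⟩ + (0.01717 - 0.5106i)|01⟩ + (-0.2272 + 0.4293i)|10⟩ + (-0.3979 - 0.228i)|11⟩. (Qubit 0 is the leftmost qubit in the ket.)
-0.5412|00⟩ + (0.01717 - 0.5106i)|01⟩ + (-0.2272 + 0.4293i)|10⟩ + (0.3979 + 0.228i)|11⟩

C-Z leaves the control-|0⟩ kets |00⟩, |01⟩ unchanged and applies Z to qubit 1 on the control-|1⟩ pair (|10⟩, |11⟩).
Z = [[1, 0], [0, -1]].
With a = amp(|10⟩) = (-0.2272 + 0.4293i) and b = amp(|11⟩) = (-0.3979 - 0.228i):
new amp(|10⟩) = (1)·a = (-0.2272 + 0.4293i)
new amp(|11⟩) = (-1)·b = (0.3979 + 0.228i)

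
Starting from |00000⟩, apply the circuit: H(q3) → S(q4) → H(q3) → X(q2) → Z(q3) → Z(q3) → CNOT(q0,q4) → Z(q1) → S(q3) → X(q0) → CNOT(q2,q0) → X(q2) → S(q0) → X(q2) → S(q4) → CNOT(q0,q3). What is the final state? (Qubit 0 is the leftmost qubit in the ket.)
|00100⟩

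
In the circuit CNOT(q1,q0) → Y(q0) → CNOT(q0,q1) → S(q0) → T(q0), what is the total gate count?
5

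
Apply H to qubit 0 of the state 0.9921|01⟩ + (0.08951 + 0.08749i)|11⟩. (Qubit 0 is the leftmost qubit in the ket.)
(0.7648 + 0.06186i)|01⟩ + (0.6382 - 0.06186i)|11⟩

H on qubit 0 mixes each pair of kets that differ only in qubit 0: amplitudes (a, b) of (|…0…⟩, |…1…⟩) become ((a + b)/√2, (a − b)/√2). Kets absent from the input have amplitude 0.
(|01⟩, |11⟩): (a, b) = (0.9921, (0.08951 + 0.08749i)) → ((0.7648 + 0.06186i), (0.6382 - 0.06186i))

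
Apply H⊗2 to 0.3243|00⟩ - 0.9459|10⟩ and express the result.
-0.3108|00⟩ - 0.3108|01⟩ + 0.6351|10⟩ + 0.6351|11⟩

H⊗2 gives amp(|y⟩) = (1/2) Σ_x (−1)^(x·y) amp(|x⟩), where x·y is the number of positions in which both x and y have a 1.
|00⟩: (0.3243 - 0.9459)/2 = -0.3108
|01⟩: (0.3243 - 0.9459)/2 = -0.3108
|10⟩: (0.3243 + 0.9459)/2 = 0.6351
|11⟩: (0.3243 + 0.9459)/2 = 0.6351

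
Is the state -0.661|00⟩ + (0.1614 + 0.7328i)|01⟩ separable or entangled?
Separable

Writing the state as a|00⟩ + b|01⟩ + c|10⟩ + d|11⟩, it is a product state iff ad − bc = 0.
Here (a, b, c, d) = (-0.661, (0.1614 + 0.7328i), 0, 0): ad − bc = (-0.661)(0) − (0.1614 + 0.7328i)(0) = 0, so the state is separable.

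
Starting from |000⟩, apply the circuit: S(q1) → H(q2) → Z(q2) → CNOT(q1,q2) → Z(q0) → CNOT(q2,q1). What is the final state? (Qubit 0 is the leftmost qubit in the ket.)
1/√2|000⟩ - 1/√2|011⟩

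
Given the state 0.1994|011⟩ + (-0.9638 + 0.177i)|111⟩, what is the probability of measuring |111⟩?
0.9602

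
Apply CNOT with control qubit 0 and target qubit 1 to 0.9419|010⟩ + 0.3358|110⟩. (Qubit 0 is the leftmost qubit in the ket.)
0.9419|010⟩ + 0.3358|100⟩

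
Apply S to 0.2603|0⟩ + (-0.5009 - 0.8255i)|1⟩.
0.2603|0⟩ + (0.8255 - 0.5009i)|1⟩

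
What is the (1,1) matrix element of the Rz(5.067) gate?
(-0.8207 + 0.5713i)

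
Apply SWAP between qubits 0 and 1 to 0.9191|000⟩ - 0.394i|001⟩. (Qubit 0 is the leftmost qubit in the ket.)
0.9191|000⟩ - 0.394i|001⟩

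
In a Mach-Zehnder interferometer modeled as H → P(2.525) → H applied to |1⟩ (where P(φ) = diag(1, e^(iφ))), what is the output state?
(0.9079 - 0.2891i)|0⟩ + (0.09207 + 0.2891i)|1⟩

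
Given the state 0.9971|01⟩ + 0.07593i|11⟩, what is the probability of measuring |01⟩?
0.9942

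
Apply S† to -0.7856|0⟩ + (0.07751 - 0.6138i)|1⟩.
-0.7856|0⟩ + (-0.6138 - 0.07751i)|1⟩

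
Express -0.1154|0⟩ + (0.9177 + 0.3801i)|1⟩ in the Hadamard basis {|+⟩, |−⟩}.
(0.5673 + 0.2688i)|+⟩ + (-0.7305 - 0.2688i)|−⟩

With |ψ⟩ = α|0⟩ + β|1⟩, the Hadamard-basis coefficients are ⟨+|ψ⟩ = (α + β)/√2 and ⟨−|ψ⟩ = (α − β)/√2.
Here α = -0.1154, β = (0.9177 + 0.3801i): (α + β)/√2 = (0.5673 + 0.2688i), (α − β)/√2 = (-0.7305 - 0.2688i).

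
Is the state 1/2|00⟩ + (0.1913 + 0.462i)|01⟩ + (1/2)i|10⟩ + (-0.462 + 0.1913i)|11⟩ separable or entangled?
Separable

Writing the state as a|00⟩ + b|01⟩ + c|10⟩ + d|11⟩, it is a product state iff ad − bc = 0.
Here (a, b, c, d) = (1/2, (0.1913 + 0.462i), (1/2)i, (-0.462 + 0.1913i)): ad − bc = (1/2)(-0.462 + 0.1913i) − (0.1913 + 0.462i)((1/2)i) = 0, so the state is separable.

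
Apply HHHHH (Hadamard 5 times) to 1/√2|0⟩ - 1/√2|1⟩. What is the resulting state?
|1⟩

H² = I, so H^5 = H: a single Hadamard. With (a, b) = (1/√2, -1/√2), H gives ((a + b)/√2, (a − b)/√2) = (0, 1).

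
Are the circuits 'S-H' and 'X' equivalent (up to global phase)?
No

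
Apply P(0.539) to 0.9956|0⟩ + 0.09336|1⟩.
0.9956|0⟩ + (0.08012 + 0.04792i)|1⟩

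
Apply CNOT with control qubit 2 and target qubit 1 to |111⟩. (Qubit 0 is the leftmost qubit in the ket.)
|101⟩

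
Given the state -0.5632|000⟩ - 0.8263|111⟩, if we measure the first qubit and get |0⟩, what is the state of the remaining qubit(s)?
-|00⟩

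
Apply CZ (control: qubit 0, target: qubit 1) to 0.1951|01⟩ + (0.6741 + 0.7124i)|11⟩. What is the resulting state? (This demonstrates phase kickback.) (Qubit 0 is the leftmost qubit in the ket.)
0.1951|01⟩ + (-0.6741 - 0.7124i)|11⟩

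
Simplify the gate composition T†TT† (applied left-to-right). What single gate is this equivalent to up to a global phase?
T†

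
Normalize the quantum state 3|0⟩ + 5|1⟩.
0.5145|0⟩ + 0.8575|1⟩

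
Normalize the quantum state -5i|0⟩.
-i|0⟩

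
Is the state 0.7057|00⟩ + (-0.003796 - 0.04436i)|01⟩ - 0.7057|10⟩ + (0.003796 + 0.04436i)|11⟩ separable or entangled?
Separable

Writing the state as a|00⟩ + b|01⟩ + c|10⟩ + d|11⟩, it is a product state iff ad − bc = 0.
Here (a, b, c, d) = (0.7057, (-0.003796 - 0.04436i), -0.7057, (0.003796 + 0.04436i)): ad − bc = (0.7057)(0.003796 + 0.04436i) − (-0.003796 - 0.04436i)(-0.7057) = 0, so the state is separable.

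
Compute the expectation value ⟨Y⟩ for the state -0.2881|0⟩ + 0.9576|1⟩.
0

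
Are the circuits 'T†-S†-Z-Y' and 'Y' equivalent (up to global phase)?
No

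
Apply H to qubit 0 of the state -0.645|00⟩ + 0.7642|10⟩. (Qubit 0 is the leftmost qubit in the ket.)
0.08429|00⟩ - 0.9965|10⟩

H on qubit 0 mixes each pair of kets that differ only in qubit 0: amplitudes (a, b) of (|…0…⟩, |…1…⟩) become ((a + b)/√2, (a − b)/√2). Kets absent from the input have amplitude 0.
(|00⟩, |10⟩): (a, b) = (-0.645, 0.7642) → (0.08429, -0.9965)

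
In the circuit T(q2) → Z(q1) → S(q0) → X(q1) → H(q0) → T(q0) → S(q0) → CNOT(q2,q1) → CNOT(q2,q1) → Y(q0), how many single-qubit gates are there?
8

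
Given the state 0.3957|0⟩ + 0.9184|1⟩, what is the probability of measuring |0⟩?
0.1566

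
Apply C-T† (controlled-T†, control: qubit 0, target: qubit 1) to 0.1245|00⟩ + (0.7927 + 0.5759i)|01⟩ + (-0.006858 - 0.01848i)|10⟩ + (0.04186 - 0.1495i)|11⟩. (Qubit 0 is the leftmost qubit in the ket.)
0.1245|00⟩ + (0.7927 + 0.5759i)|01⟩ + (-0.006858 - 0.01848i)|10⟩ + (-0.07611 - 0.1353i)|11⟩

C-T† leaves the control-|0⟩ kets |00⟩, |01⟩ unchanged and applies T† to qubit 1 on the control-|1⟩ pair (|10⟩, |11⟩).
T† = [[1, 0], [0, (1/√2 - (1/√2)i)]].
With a = amp(|10⟩) = (-0.006858 - 0.01848i) and b = amp(|11⟩) = (0.04186 - 0.1495i):
new amp(|10⟩) = (1)·a = (-0.006858 - 0.01848i)
new amp(|11⟩) = (1/√2 - (1/√2)i)·b = (-0.07611 - 0.1353i)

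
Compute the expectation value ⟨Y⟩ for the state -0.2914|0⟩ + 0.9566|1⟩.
0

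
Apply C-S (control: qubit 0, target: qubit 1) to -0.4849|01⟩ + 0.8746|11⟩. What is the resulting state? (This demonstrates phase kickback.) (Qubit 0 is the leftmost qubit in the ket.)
-0.4849|01⟩ + 0.8746i|11⟩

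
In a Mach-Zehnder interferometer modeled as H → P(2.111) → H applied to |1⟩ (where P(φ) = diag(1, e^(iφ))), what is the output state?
(0.7572 - 0.4288i)|0⟩ + (0.2428 + 0.4288i)|1⟩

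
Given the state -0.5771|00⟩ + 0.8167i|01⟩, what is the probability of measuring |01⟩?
0.667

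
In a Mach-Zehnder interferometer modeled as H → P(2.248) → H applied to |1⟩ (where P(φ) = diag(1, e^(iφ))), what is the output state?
(0.8133 - 0.3897i)|0⟩ + (0.1867 + 0.3897i)|1⟩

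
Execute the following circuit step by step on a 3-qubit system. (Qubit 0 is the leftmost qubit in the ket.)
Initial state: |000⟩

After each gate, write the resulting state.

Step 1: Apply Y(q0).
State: i|100⟩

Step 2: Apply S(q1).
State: i|100⟩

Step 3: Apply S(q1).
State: i|100⟩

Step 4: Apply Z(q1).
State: i|100⟩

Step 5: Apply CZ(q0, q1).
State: i|100⟩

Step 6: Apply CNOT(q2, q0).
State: i|100⟩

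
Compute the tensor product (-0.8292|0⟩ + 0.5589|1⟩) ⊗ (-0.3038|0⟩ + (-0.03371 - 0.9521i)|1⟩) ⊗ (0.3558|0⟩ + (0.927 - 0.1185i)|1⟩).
0.08963|000⟩ + (0.2335 - 0.02985i)|001⟩ + (0.009945 + 0.2809i)|010⟩ + (0.1195 + 0.7285i)|011⟩ - 0.06041|100⟩ + (-0.1574 + 0.02012i)|101⟩ + (-0.006703 - 0.1893i)|110⟩ + (-0.08052 - 0.4911i)|111⟩

amp(|b₁b₂…⟩) = product of the factor amplitudes for bits b₁, b₂, …; only kets whose every factor amplitude is nonzero survive.
|000⟩: (-0.8292)(-0.3038)(0.3558) = 0.08963
|001⟩: (-0.8292)(-0.3038)(0.927 - 0.1185i) = (0.2335 - 0.02985i)
|010⟩: (-0.8292)(-0.03371 - 0.9521i)(0.3558) = (0.009945 + 0.2809i)
|011⟩: (-0.8292)(-0.03371 - 0.9521i)(0.927 - 0.1185i) = (0.1195 + 0.7285i)
|100⟩: (0.5589)(-0.3038)(0.3558) = -0.06041
|101⟩: (0.5589)(-0.3038)(0.927 - 0.1185i) = (-0.1574 + 0.02012i)
|110⟩: (0.5589)(-0.03371 - 0.9521i)(0.3558) = (-0.006703 - 0.1893i)
|111⟩: (0.5589)(-0.03371 - 0.9521i)(0.927 - 0.1185i) = (-0.08052 - 0.4911i)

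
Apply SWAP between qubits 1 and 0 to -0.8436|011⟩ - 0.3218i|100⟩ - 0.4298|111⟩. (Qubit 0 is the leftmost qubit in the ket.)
-0.3218i|010⟩ - 0.8436|101⟩ - 0.4298|111⟩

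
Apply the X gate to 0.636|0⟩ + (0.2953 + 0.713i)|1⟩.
(0.2953 + 0.713i)|0⟩ + 0.636|1⟩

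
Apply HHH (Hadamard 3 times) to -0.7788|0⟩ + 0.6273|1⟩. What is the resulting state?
-0.1071|0⟩ - 0.9943|1⟩

H² = I, so H^3 = H: a single Hadamard. With (a, b) = (-0.7788, 0.6273), H gives ((a + b)/√2, (a − b)/√2) = (-0.1071, -0.9943).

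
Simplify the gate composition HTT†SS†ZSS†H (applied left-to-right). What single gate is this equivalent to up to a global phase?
X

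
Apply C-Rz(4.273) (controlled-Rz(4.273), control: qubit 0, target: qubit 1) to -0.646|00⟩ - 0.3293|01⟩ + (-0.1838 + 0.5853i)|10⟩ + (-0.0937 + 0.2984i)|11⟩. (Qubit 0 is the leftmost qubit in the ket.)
-0.646|00⟩ - 0.3293|01⟩ + (0.5926 - 0.1586i)|10⟩ + (-0.2017 - 0.239i)|11⟩

C-Rz(4.273) leaves the control-|0⟩ kets |00⟩, |01⟩ unchanged and applies Rz(4.273) to qubit 1 on the control-|1⟩ pair (|10⟩, |11⟩).
Rz(4.273) = [[e^(−iθ/2), 0], [0, e^(iθ/2)]] with e^(±iθ/2) = cos(θ/2) ± i·sin(θ/2); θ = 4.273, cos(θ/2) ≈ -0.53601, sin(θ/2) ≈ 0.844212.
With a = amp(|10⟩) = (-0.1838 + 0.5853i) and b = amp(|11⟩) = (-0.0937 + 0.2984i):
new amp(|10⟩) = (-0.53601 - 0.844212i)·a = (0.5926 - 0.1586i)
new amp(|11⟩) = (-0.53601 + 0.844212i)·b = (-0.2017 - 0.239i)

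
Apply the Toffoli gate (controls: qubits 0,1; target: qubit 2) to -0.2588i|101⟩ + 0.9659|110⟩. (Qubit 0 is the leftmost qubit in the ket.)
-0.2588i|101⟩ + 0.9659|111⟩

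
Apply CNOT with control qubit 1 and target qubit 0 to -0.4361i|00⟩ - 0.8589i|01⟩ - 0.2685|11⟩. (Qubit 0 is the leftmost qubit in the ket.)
-0.4361i|00⟩ - 0.2685|01⟩ - 0.8589i|11⟩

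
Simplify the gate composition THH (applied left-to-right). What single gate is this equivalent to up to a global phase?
T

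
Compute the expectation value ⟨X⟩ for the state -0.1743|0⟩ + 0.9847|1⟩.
-0.3433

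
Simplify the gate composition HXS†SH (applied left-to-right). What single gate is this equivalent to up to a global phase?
Z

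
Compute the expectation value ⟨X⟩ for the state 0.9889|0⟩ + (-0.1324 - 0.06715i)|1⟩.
-0.2619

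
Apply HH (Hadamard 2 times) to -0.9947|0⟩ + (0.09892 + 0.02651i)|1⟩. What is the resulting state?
-0.9947|0⟩ + (0.09892 + 0.02651i)|1⟩

H² = I, so an even number of Hadamards cancels: H^2 = I and the state is unchanged.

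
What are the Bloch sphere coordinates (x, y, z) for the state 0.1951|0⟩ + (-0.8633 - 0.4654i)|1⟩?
(-0.3369, -0.1816, -0.9238)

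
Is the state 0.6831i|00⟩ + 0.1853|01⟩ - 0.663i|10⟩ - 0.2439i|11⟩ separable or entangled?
Entangled

Writing the state as a|00⟩ + b|01⟩ + c|10⟩ + d|11⟩, it is a product state iff ad − bc = 0.
Here (a, b, c, d) = (0.6831i, 0.1853, -0.663i, -0.2439i): ad − bc = (0.6831i)(-0.2439i) − (0.1853)(-0.663i) = (0.1666 + 0.1229i) ≠ 0, so the state is entangled.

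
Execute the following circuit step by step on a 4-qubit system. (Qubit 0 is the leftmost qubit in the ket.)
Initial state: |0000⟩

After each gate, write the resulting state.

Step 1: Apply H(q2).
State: 1/√2|0000⟩ + 1/√2|0010⟩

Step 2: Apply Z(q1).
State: 1/√2|0000⟩ + 1/√2|0010⟩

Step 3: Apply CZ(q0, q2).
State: 1/√2|0000⟩ + 1/√2|0010⟩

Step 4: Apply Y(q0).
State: (1/√2)i|1000⟩ + (1/√2)i|1010⟩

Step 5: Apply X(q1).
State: (1/√2)i|1100⟩ + (1/√2)i|1110⟩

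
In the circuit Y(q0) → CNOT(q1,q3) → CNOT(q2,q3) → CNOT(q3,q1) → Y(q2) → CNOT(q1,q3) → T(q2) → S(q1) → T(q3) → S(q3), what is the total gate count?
10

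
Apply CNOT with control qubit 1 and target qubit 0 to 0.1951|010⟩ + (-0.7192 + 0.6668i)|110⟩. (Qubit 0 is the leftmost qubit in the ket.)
(-0.7192 + 0.6668i)|010⟩ + 0.1951|110⟩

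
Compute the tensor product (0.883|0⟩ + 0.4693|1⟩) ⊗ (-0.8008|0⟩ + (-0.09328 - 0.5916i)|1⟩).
-0.7071|00⟩ + (-0.08237 - 0.5224i)|01⟩ - 0.3758|10⟩ + (-0.04378 - 0.2776i)|11⟩

amp(|b₁b₂…⟩) = product of the factor amplitudes for bits b₁, b₂, …; only kets whose every factor amplitude is nonzero survive.
|00⟩: (0.883)(-0.8008) = -0.7071
|01⟩: (0.883)(-0.09328 - 0.5916i) = (-0.08237 - 0.5224i)
|10⟩: (0.4693)(-0.8008) = -0.3758
|11⟩: (0.4693)(-0.09328 - 0.5916i) = (-0.04378 - 0.2776i)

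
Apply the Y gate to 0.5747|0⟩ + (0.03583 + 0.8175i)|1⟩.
(0.8175 - 0.03583i)|0⟩ + 0.5747i|1⟩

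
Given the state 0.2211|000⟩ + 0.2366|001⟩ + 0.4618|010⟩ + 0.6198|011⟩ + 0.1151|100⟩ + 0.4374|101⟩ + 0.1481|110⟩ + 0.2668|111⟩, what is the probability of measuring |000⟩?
0.04889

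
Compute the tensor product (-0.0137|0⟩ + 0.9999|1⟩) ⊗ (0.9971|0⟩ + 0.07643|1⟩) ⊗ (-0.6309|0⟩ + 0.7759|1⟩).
0.008618|000⟩ - 0.0106|001⟩ + 0.0006606|010⟩ - 0.0008124|011⟩ - 0.629|100⟩ + 0.7736|101⟩ - 0.04821|110⟩ + 0.0593|111⟩

amp(|b₁b₂…⟩) = product of the factor amplitudes for bits b₁, b₂, …; only kets whose every factor amplitude is nonzero survive.
|000⟩: (-0.0137)(0.9971)(-0.6309) = 0.008618
|001⟩: (-0.0137)(0.9971)(0.7759) = -0.0106
|010⟩: (-0.0137)(0.07643)(-0.6309) = 0.0006606
|011⟩: (-0.0137)(0.07643)(0.7759) = -0.0008124
|100⟩: (0.9999)(0.9971)(-0.6309) = -0.629
|101⟩: (0.9999)(0.9971)(0.7759) = 0.7736
|110⟩: (0.9999)(0.07643)(-0.6309) = -0.04821
|111⟩: (0.9999)(0.07643)(0.7759) = 0.0593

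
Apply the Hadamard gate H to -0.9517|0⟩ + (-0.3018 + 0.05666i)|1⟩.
(-0.8864 + 0.04006i)|0⟩ + (-0.4595 - 0.04006i)|1⟩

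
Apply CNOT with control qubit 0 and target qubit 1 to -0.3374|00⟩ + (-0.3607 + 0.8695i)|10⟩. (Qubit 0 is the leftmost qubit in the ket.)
-0.3374|00⟩ + (-0.3607 + 0.8695i)|11⟩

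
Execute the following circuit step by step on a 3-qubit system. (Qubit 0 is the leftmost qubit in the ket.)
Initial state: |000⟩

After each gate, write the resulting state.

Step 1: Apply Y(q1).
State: i|010⟩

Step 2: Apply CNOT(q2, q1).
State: i|010⟩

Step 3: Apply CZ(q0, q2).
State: i|010⟩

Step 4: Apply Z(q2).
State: i|010⟩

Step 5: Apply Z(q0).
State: i|010⟩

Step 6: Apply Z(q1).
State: -i|010⟩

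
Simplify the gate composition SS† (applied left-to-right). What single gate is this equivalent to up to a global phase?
I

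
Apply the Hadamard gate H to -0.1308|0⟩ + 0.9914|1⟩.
0.6085|0⟩ - 0.7935|1⟩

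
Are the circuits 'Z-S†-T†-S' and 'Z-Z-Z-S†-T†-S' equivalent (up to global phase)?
Yes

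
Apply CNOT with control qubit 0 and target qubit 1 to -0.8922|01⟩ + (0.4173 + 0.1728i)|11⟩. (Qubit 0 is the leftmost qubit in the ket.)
-0.8922|01⟩ + (0.4173 + 0.1728i)|10⟩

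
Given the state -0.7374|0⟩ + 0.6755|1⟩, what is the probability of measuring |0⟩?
0.5438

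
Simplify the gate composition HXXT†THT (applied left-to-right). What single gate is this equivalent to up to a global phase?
T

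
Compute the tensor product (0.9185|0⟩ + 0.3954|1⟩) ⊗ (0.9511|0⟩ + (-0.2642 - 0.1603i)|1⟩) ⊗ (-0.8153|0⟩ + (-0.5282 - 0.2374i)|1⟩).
-0.7122|000⟩ + (-0.4614 - 0.2074i)|001⟩ + (0.1978 + 0.12i)|010⟩ + (0.09322 + 0.1354i)|011⟩ - 0.3066|100⟩ + (-0.1986 - 0.08928i)|101⟩ + (0.08517 + 0.05168i)|110⟩ + (0.04013 + 0.05828i)|111⟩

amp(|b₁b₂…⟩) = product of the factor amplitudes for bits b₁, b₂, …; only kets whose every factor amplitude is nonzero survive.
|000⟩: (0.9185)(0.9511)(-0.8153) = -0.7122
|001⟩: (0.9185)(0.9511)(-0.5282 - 0.2374i) = (-0.4614 - 0.2074i)
|010⟩: (0.9185)(-0.2642 - 0.1603i)(-0.8153) = (0.1978 + 0.12i)
|011⟩: (0.9185)(-0.2642 - 0.1603i)(-0.5282 - 0.2374i) = (0.09322 + 0.1354i)
|100⟩: (0.3954)(0.9511)(-0.8153) = -0.3066
|101⟩: (0.3954)(0.9511)(-0.5282 - 0.2374i) = (-0.1986 - 0.08928i)
|110⟩: (0.3954)(-0.2642 - 0.1603i)(-0.8153) = (0.08517 + 0.05168i)
|111⟩: (0.3954)(-0.2642 - 0.1603i)(-0.5282 - 0.2374i) = (0.04013 + 0.05828i)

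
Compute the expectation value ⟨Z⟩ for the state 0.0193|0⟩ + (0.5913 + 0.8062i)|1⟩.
-0.9992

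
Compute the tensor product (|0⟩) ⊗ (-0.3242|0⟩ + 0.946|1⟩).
-0.3242|00⟩ + 0.946|01⟩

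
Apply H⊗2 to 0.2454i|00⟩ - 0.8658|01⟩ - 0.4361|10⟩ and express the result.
(-0.651 + 0.1227i)|00⟩ + (0.2149 + 0.1227i)|01⟩ + (-0.2149 + 0.1227i)|10⟩ + (0.651 + 0.1227i)|11⟩

H⊗2 gives amp(|y⟩) = (1/2) Σ_x (−1)^(x·y) amp(|x⟩), where x·y is the number of positions in which both x and y have a 1.
|00⟩: (0.2454i - 0.8658 - 0.4361)/2 = (-0.651 + 0.1227i)
|01⟩: (0.2454i + 0.8658 - 0.4361)/2 = (0.2149 + 0.1227i)
|10⟩: (0.2454i - 0.8658 + 0.4361)/2 = (-0.2149 + 0.1227i)
|11⟩: (0.2454i + 0.8658 + 0.4361)/2 = (0.651 + 0.1227i)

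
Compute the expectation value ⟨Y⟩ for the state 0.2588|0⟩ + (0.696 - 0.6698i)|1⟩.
-0.3467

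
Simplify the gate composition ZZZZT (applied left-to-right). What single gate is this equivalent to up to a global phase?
T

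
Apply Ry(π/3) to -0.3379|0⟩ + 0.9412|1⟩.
-0.7632|0⟩ + 0.6462|1⟩

Ry(π/3) = [[cos(θ/2), −sin(θ/2)], [sin(θ/2), cos(θ/2)]]; θ = π/3, cos(θ/2) ≈ 0.866025, sin(θ/2) ≈ 0.5.
With a = amp(|0⟩) = -0.3379 and b = amp(|1⟩) = 0.9412:
new amp(|0⟩) = (0.866025)·a + (-0.5)·b = -0.7632
new amp(|1⟩) = (0.5)·a + (0.866025)·b = 0.6462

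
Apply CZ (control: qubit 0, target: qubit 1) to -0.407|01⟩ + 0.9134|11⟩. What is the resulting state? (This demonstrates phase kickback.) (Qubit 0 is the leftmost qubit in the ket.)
-0.407|01⟩ - 0.9134|11⟩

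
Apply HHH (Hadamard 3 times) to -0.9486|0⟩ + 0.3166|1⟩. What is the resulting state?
-0.4469|0⟩ - 0.8946|1⟩

H² = I, so H^3 = H: a single Hadamard. With (a, b) = (-0.9486, 0.3166), H gives ((a + b)/√2, (a − b)/√2) = (-0.4469, -0.8946).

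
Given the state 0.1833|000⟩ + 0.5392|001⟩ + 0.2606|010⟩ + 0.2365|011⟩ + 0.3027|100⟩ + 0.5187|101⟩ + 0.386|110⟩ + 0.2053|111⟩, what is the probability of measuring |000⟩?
0.0336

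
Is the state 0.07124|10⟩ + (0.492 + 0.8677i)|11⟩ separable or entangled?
Separable

Writing the state as a|00⟩ + b|01⟩ + c|10⟩ + d|11⟩, it is a product state iff ad − bc = 0.
Here (a, b, c, d) = (0, 0, 0.07124, (0.492 + 0.8677i)): ad − bc = (0)(0.492 + 0.8677i) − (0)(0.07124) = 0, so the state is separable.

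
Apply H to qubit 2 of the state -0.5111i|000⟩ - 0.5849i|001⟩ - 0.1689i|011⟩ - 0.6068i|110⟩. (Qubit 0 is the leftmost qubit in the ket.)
-0.775i|000⟩ + 0.05218i|001⟩ - 0.1194i|010⟩ + 0.1194i|011⟩ - 0.4291i|110⟩ - 0.4291i|111⟩

H on qubit 2 mixes each pair of kets that differ only in qubit 2: amplitudes (a, b) of (|…0…⟩, |…1…⟩) become ((a + b)/√2, (a − b)/√2). Kets absent from the input have amplitude 0.
(|000⟩, |001⟩): (a, b) = (-0.5111i, -0.5849i) → (-0.775i, 0.05218i)
(|010⟩, |011⟩): (a, b) = (0, -0.1689i) → (-0.1194i, 0.1194i)
(|110⟩, |111⟩): (a, b) = (-0.6068i, 0) → (-0.4291i, -0.4291i)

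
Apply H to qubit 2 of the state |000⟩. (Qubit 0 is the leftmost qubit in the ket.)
1/√2|000⟩ + 1/√2|001⟩

H on qubit 2 mixes each pair of kets that differ only in qubit 2: amplitudes (a, b) of (|…0…⟩, |…1…⟩) become ((a + b)/√2, (a − b)/√2). Kets absent from the input have amplitude 0.
(|000⟩, |001⟩): (a, b) = (1, 0) → (1/√2, 1/√2)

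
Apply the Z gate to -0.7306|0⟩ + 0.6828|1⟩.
-0.7306|0⟩ - 0.6828|1⟩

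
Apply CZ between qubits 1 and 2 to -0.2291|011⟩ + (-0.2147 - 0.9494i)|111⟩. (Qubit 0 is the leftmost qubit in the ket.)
0.2291|011⟩ + (0.2147 + 0.9494i)|111⟩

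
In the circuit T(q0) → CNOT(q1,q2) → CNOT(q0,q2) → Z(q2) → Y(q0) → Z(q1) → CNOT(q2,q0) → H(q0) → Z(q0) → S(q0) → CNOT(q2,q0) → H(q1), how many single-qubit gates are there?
8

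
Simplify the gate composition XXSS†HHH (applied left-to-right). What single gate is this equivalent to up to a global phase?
H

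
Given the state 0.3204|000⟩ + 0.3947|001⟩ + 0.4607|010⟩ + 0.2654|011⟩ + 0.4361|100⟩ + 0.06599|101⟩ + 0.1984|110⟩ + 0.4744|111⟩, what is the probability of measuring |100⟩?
0.1902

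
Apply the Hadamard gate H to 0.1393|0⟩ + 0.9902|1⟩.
0.7987|0⟩ - 0.6017|1⟩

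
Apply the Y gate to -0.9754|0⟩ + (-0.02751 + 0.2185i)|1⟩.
(0.2185 + 0.02751i)|0⟩ - 0.9754i|1⟩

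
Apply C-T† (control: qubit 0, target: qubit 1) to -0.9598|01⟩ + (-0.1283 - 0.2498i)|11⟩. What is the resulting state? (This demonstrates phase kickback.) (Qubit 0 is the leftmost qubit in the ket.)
-0.9598|01⟩ + (-0.2674 - 0.08591i)|11⟩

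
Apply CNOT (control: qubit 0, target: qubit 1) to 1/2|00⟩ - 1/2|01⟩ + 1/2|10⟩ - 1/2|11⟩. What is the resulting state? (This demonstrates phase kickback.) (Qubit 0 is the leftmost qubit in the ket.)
1/2|00⟩ - 1/2|01⟩ - 1/2|10⟩ + 1/2|11⟩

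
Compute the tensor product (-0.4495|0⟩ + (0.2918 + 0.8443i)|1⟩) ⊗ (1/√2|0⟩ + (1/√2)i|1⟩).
-0.3178|00⟩ - 0.3178i|01⟩ + (0.2063 + 0.597i)|10⟩ + (-0.597 + 0.2063i)|11⟩

amp(|b₁b₂…⟩) = product of the factor amplitudes for bits b₁, b₂, …; only kets whose every factor amplitude is nonzero survive.
|00⟩: (-0.4495)(1/√2) = -0.3178
|01⟩: (-0.4495)((1/√2)i) = -0.3178i
|10⟩: (0.2918 + 0.8443i)(1/√2) = (0.2063 + 0.597i)
|11⟩: (0.2918 + 0.8443i)((1/√2)i) = (-0.597 + 0.2063i)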